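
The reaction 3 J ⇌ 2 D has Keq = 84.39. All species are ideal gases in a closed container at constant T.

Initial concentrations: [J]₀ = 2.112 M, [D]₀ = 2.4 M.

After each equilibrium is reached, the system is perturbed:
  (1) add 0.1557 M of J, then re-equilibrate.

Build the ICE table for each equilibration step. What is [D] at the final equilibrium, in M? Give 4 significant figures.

Q₀ = 0.6114 vs Keq = 84.39 ⇒ Q<K, forward
Step 1:
                   J          D
  I            2.112        2.4
  C            -1.59       1.06
  E           0.5216       3.46
  solve Keq expr → x = 0.5301; check Q = 84.39
Then add 0.1557 M of J.
Step 2:
                   J          D
  I           0.6773       3.46
  C           -0.146    0.09731
  E           0.5313      3.558
  solve Keq expr → x = 0.04866; check Q = 84.39

[D]_eq = 3.558 M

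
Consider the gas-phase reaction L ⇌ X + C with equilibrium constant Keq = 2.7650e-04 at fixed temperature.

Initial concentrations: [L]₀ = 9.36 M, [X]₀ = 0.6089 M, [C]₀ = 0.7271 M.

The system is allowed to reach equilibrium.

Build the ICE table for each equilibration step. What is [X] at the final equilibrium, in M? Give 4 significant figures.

Q₀ = 0.0473 vs Keq = 2.7650e-04 ⇒ Q>K, reverse
Step 1:
                   L          X          C
  I             9.36     0.6089     0.7271
  C            0.589     -0.589     -0.589
  E            9.949    0.01992     0.1381
  solve Keq expr → x = -0.589; check Q = 2.7650e-04

[X]_eq = 0.01992 M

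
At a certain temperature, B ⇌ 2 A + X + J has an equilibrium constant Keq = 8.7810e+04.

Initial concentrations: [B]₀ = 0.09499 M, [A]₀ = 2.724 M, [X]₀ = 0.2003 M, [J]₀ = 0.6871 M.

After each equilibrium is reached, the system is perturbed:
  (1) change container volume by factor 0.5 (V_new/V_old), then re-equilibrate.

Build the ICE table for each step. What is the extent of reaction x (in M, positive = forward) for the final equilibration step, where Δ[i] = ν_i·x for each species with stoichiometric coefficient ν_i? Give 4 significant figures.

x = -3.1227e-04 M

Q₀ = 10.75 vs Keq = 8.7810e+04 ⇒ Q<K, forward
Step 1:
                   B          A          X          J
  Initial    0.09499      2.724     0.2003     0.6871
  Change    -0.09497     0.1899    0.09497    0.09497
  Equil   2.2329e-05      2.914     0.2953     0.7821
  solve Keq expr → x = 0.09497; check Q = 8.7810e+04
Then change container volume by factor 0.5 (V_new/V_old).
Step 2:
                   B          A          X          J
  Initial 4.4659e-05      5.828     0.5905      1.564
  Change  3.1227e-04 -6.2455e-04 -3.1227e-04 -3.1227e-04
  Equil   3.5693e-04      5.827     0.5902      1.564
  solve Keq expr → x = -3.1227e-04; check Q = 8.7810e+04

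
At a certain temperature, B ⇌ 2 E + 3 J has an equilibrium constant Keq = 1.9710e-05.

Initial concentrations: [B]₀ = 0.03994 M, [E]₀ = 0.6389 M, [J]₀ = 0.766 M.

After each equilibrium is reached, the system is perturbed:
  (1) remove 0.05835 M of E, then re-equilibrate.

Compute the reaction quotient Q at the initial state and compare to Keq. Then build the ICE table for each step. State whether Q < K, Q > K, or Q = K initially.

Q₀ = 4.594; Q > K (proceeds reverse)

Q₀ = 4.594 vs Keq = 1.9710e-05 ⇒ Q>K, reverse
Step 1:
                    B           E           J
  init        0.03994      0.6389       0.766
  Δ             0.236      -0.472      -0.708
  eq           0.2759      0.1669     0.05801
  solve Keq expr → x = -0.236; check Q = 1.9710e-05
Then remove 0.05835 M of E.
Step 2:
                    B           E           J
  init         0.2759      0.1086     0.05801
  Δ          -0.00485      0.0097     0.01455
  eq           0.2711      0.1183     0.07256
  solve Keq expr → x = 0.00485; check Q = 1.9710e-05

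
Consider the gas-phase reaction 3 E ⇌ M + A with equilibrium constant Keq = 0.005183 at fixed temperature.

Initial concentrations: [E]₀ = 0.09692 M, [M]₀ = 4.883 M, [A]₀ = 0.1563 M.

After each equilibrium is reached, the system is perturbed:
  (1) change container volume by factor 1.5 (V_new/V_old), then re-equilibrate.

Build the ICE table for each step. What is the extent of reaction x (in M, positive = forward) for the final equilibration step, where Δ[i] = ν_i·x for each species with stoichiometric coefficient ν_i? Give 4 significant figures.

Q₀ = 838.3 vs Keq = 0.005183 ⇒ Q>K, reverse
Step 1:
                   E          M          A
  I          0.09692      4.883     0.1563
  C           0.4683    -0.1561    -0.1561
  E           0.5652      4.727 1.9800e-04
  solve Keq expr → x = -0.1561; check Q = 0.005183
Then change container volume by factor 1.5 (V_new/V_old).
Step 2:
                   E          M          A
  I           0.3768      3.151 1.3200e-04
  C       1.3172e-04 -4.3907e-05 -4.3907e-05
  E           0.3769      3.151 8.8095e-05
  solve Keq expr → x = -4.3907e-05; check Q = 0.005183

x = -4.3907e-05 M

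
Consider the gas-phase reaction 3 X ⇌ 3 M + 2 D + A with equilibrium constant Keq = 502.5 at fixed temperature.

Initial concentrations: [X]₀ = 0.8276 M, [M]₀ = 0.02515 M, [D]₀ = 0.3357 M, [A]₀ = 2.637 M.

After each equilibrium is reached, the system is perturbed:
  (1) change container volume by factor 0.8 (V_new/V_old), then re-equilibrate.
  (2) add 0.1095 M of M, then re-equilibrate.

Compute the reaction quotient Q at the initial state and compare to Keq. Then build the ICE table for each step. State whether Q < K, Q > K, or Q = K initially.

Q₀ = 8.3400e-06; Q < K (proceeds forward)

Q₀ = 8.3400e-06 vs Keq = 502.5 ⇒ Q<K, forward
Step 1:
                    X           M           D           A
  init         0.8276     0.02515      0.3357       2.637
  Δ           -0.7128      0.7128      0.4752      0.2376
  eq           0.1148       0.738      0.8109       2.875
  solve Keq expr → x = 0.2376; check Q = 502.5
Then change container volume by factor 0.8 (V_new/V_old).
Step 2:
                    X           M           D           A
  init         0.1435      0.9225       1.014       3.593
  Δ            0.0281     -0.0281    -0.01874   -0.009368
  eq           0.1716      0.8944      0.9949       3.584
  solve Keq expr → x = -0.009368; check Q = 502.5
Then add 0.1095 M of M.
Step 3:
                    X           M           D           A
  init         0.1716       1.004      0.9949       3.584
  Δ           0.01638    -0.01638    -0.01092    -0.00546
  eq            0.188      0.9875       0.984       3.578
  solve Keq expr → x = -0.00546; check Q = 502.5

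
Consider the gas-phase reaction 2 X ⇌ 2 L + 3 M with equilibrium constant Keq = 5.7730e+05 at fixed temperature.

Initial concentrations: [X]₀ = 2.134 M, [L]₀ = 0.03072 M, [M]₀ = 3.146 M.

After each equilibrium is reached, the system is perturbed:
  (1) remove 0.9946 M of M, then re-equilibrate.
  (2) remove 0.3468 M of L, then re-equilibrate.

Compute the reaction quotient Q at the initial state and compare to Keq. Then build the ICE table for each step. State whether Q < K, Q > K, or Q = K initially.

Q₀ = 0.006453 vs Keq = 5.7730e+05 ⇒ Q<K, forward
Step 1:
                    X           L           M
  init          2.134     0.03072       3.146
  Δ             -2.09        2.09       3.135
  eq          0.04394       2.121       6.281
  solve Keq expr → x = 1.045; check Q = 5.7730e+05
Then remove 0.9946 M of M.
Step 2:
                    X           L           M
  init        0.04394       2.121       5.286
  Δ         -0.009715    0.009715     0.01457
  eq          0.03422        2.13       5.301
  solve Keq expr → x = 0.004858; check Q = 5.7730e+05
Then remove 0.3468 M of L.
Step 3:
                    X           L           M
  init        0.03422       1.784       5.301
  Δ         -0.005418    0.005418    0.008127
  eq          0.02881       1.789       5.309
  solve Keq expr → x = 0.002709; check Q = 5.7730e+05

Q₀ = 0.006453; Q < K (proceeds forward)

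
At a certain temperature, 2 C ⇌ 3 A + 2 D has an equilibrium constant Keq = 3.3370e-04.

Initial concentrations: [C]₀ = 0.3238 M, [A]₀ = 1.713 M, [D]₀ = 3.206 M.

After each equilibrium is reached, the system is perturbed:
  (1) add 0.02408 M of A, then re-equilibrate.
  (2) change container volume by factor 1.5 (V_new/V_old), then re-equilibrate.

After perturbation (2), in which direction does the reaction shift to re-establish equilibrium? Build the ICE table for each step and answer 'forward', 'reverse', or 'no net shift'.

Direction: forward

Q₀ = 492.8 vs Keq = 3.3370e-04 ⇒ Q>K, reverse
Step 1:
                   C          A          D
  init        0.3238      1.713      3.206
  Δ            1.106     -1.659     -1.106
  eq            1.43    0.05369        2.1
  solve Keq expr → x = -0.5531; check Q = 3.3370e-04
Then add 0.02408 M of A.
Step 2:
                   C          A          D
  init          1.43    0.07777        2.1
  Δ          0.01561   -0.02342   -0.01561
  eq           1.446    0.05435      2.084
  solve Keq expr → x = -0.007807; check Q = 3.3370e-04
Then change container volume by factor 1.5 (V_new/V_old).
Step 3:
                   C          A          D
  init        0.9637    0.03623      1.389
  Δ         -0.01159    0.01738    0.01159
  eq          0.9522    0.05362      1.401
  solve Keq expr → x = 0.005794; check Q = 3.3370e-04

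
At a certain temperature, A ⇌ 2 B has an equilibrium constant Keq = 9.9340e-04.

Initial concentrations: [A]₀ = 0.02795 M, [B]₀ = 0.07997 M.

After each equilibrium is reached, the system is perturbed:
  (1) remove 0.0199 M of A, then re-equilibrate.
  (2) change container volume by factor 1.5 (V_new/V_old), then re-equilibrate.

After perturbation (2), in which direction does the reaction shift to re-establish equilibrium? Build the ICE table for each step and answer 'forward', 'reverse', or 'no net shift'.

Direction: forward

Q₀ = 0.2288 vs Keq = 9.9340e-04 ⇒ Q>K, reverse
Step 1:
                  A         B
  Initial   0.02795   0.07997
  Change      0.036    -0.072
  Equil     0.06395   0.00797
  solve Keq expr → x = -0.036; check Q = 9.9340e-04
Then remove 0.0199 M of A.
Step 2:
                  A         B
  Initial   0.04405   0.00797
  Change  6.5325e-04 -0.001306
  Equil      0.0447  0.006664
  solve Keq expr → x = -6.5325e-04; check Q = 9.9340e-04
Then change container volume by factor 1.5 (V_new/V_old).
Step 3:
                  A         B
  Initial    0.0298  0.004443
  Change  -4.7735e-04 9.5470e-04
  Equil     0.02932  0.005397
  solve Keq expr → x = 4.7735e-04; check Q = 9.9340e-04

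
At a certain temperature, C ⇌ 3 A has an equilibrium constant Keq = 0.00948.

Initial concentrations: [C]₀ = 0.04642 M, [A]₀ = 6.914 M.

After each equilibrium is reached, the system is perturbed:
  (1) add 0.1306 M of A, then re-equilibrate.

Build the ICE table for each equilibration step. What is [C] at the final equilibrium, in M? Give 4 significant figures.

[C]_eq = 2.301 M

Q₀ = 7120 vs Keq = 0.00948 ⇒ Q>K, reverse
Step 1:
                   C          A
  I          0.04642      6.914
  C            2.212     -6.636
  E            2.259     0.2777
  solve Keq expr → x = -2.212; check Q = 0.00948
Then add 0.1306 M of A.
Step 2:
                   C          A
  I            2.259     0.4083
  C          0.04295    -0.1289
  E            2.301     0.2794
  solve Keq expr → x = -0.04295; check Q = 0.00948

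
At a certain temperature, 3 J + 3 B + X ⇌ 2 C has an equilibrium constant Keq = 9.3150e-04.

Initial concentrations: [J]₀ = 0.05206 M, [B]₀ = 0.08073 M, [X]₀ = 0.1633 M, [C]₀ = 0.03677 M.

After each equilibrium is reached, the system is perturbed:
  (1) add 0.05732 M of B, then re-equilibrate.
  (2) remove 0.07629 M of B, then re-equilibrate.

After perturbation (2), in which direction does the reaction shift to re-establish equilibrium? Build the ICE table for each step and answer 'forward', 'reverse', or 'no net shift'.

Q₀ = 1.1153e+05 vs Keq = 9.3150e-04 ⇒ Q>K, reverse
Step 1:
                    J           B           X           C
  Initial     0.05206     0.08073      0.1633     0.03677
  Change      0.05512     0.05512     0.01837    -0.03675
  Equil        0.1072      0.1359      0.1817  2.2856e-05
  solve Keq expr → x = -0.01837; check Q = 9.3150e-04
Then add 0.05732 M of B.
Step 2:
                    J           B           X           C
  Initial      0.1072      0.1932      0.1817  2.2856e-05
  Change  -2.3816e-05 -2.3816e-05 -7.9387e-06  1.5877e-05
  Equil        0.1072      0.1931      0.1817  3.8734e-05
  solve Keq expr → x = 7.9387e-06; check Q = 9.3150e-04
Then remove 0.07629 M of B.
Step 3:
                    J           B           X           C
  Initial      0.1072      0.1169      0.1817  3.8734e-05
  Change   3.0735e-05  3.0735e-05  1.0245e-05 -2.0490e-05
  Equil        0.1072      0.1169      0.1817  1.8244e-05
  solve Keq expr → x = -1.0245e-05; check Q = 9.3150e-04

Direction: reverse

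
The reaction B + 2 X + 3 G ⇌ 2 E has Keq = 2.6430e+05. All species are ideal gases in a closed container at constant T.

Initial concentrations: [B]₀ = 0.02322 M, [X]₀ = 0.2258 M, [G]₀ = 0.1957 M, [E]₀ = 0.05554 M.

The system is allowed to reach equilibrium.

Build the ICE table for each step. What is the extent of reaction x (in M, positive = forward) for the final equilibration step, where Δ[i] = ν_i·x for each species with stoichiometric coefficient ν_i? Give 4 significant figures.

x = 0.02265 M

Q₀ = 347.6 vs Keq = 2.6430e+05 ⇒ Q<K, forward
Step 1:
                  B         X         G         E
  Initial   0.02322    0.2258    0.1957   0.05554
  Change   -0.02265  -0.04531  -0.06796   0.04531
  Equil   5.6666e-04    0.1805    0.1277    0.1008
  solve Keq expr → x = 0.02265; check Q = 2.6430e+05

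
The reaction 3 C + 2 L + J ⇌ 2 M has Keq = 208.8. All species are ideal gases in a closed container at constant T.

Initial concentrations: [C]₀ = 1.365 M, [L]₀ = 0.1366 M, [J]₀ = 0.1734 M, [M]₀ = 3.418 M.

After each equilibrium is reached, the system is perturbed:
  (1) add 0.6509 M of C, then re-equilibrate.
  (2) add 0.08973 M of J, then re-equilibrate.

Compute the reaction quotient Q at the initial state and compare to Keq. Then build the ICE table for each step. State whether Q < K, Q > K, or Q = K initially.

Q₀ = 1420 vs Keq = 208.8 ⇒ Q>K, reverse
Step 1:
                    C           L           J           M
  Initial       1.365      0.1366      0.1734       3.418
  Change       0.1707      0.1138     0.05689     -0.1138
  Equil         1.536      0.2504      0.2303       3.304
  solve Keq expr → x = -0.05689; check Q = 208.8
Then add 0.6509 M of C.
Step 2:
                    C           L           J           M
  Initial       2.187      0.2504      0.2303       3.304
  Change      -0.1095    -0.07302    -0.03651     0.07302
  Equil         2.077      0.1774      0.1938       3.377
  solve Keq expr → x = 0.03651; check Q = 208.8
Then add 0.08973 M of J.
Step 3:
                    C           L           J           M
  Initial       2.077      0.1774      0.2835       3.377
  Change     -0.03429    -0.02286    -0.01143     0.02286
  Equil         2.043      0.1545      0.2721         3.4
  solve Keq expr → x = 0.01143; check Q = 208.8

Q₀ = 1420; Q > K (proceeds reverse)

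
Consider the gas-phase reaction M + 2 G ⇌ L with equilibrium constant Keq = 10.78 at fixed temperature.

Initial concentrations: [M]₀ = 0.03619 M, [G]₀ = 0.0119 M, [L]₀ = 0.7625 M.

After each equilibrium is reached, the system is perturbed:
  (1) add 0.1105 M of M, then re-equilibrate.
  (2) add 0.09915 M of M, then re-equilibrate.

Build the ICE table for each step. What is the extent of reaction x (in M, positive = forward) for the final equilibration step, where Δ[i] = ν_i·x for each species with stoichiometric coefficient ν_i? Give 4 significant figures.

x = 0.01754 M

Q₀ = 1.4878e+05 vs Keq = 10.78 ⇒ Q>K, reverse
Step 1:
                   M          G          L
  init       0.03619     0.0119     0.7625
  Δ           0.2174     0.4347    -0.2174
  eq          0.2535     0.4466     0.5451
  solve Keq expr → x = -0.2174; check Q = 10.78
Then add 0.1105 M of M.
Step 2:
                   M          G          L
  init         0.364     0.4466     0.5451
  Δ         -0.02556   -0.05112    0.02556
  eq          0.3385     0.3955     0.5707
  solve Keq expr → x = 0.02556; check Q = 10.78
Then add 0.09915 M of M.
Step 3:
                   M          G          L
  init        0.4376     0.3955     0.5707
  Δ         -0.01754   -0.03508    0.01754
  eq          0.4201     0.3604     0.5882
  solve Keq expr → x = 0.01754; check Q = 10.78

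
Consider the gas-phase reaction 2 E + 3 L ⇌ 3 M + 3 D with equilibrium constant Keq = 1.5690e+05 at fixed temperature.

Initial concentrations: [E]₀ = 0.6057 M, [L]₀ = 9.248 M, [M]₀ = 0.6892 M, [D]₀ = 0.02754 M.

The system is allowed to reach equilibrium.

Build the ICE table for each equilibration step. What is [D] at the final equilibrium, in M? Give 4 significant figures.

[D]_eq = 0.9358 M

Q₀ = 2.3565e-08 vs Keq = 1.5690e+05 ⇒ Q<K, forward
Step 1:
                    E           L           M           D
  I            0.6057       9.248      0.6892     0.02754
  C           -0.6055     -0.9083      0.9083      0.9083
  E        1.9159e-04        8.34       1.597      0.9358
  solve Keq expr → x = 0.3028; check Q = 1.5690e+05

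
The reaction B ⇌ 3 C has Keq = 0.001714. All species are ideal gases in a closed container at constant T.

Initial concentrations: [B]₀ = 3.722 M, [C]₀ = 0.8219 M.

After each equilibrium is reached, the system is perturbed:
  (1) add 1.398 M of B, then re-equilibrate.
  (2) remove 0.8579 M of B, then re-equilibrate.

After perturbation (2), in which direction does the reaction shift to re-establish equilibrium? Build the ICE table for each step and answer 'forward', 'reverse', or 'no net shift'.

Q₀ = 0.1492 vs Keq = 0.001714 ⇒ Q>K, reverse
Step 1:
                  B         C
  init        3.722    0.8219
  Δ           0.211    -0.633
  eq          3.933    0.1889
  solve Keq expr → x = -0.211; check Q = 0.001714
Then add 1.398 M of B.
Step 2:
                  B         C
  init        5.331    0.1889
  Δ       -0.006689   0.02007
  eq          5.324     0.209
  solve Keq expr → x = 0.006689; check Q = 0.001714
Then remove 0.8579 M of B.
Step 3:
                  B         C
  init        4.466     0.209
  Δ        0.003943  -0.01183
  eq           4.47    0.1971
  solve Keq expr → x = -0.003943; check Q = 0.001714

Direction: reverse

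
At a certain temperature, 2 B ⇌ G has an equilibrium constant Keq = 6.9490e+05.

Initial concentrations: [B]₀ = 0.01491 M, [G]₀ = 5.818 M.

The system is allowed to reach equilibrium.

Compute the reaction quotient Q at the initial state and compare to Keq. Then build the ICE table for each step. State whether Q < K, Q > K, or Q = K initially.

Q₀ = 2.6171e+04 vs Keq = 6.9490e+05 ⇒ Q<K, forward
Step 1:
                    B           G
  Initial     0.01491       5.818
  Change     -0.01201    0.006007
  Equil      0.002895       5.824
  solve Keq expr → x = 0.006007; check Q = 6.9490e+05

Q₀ = 2.6171e+04; Q < K (proceeds forward)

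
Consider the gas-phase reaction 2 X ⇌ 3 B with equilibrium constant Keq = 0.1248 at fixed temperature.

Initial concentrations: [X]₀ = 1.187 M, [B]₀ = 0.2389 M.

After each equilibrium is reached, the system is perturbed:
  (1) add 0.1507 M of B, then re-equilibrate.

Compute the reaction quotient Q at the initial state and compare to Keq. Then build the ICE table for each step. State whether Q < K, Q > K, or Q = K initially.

Q₀ = 0.009677; Q < K (proceeds forward)

Q₀ = 0.009677 vs Keq = 0.1248 ⇒ Q<K, forward
Step 1:
                  X         B
  I           1.187    0.2389
  C         -0.1763    0.2644
  E           1.011    0.5033
  solve Keq expr → x = 0.08813; check Q = 0.1248
Then add 0.1507 M of B.
Step 2:
                  X         B
  I           1.011     0.654
  C         0.08246   -0.1237
  E           1.093    0.5303
  solve Keq expr → x = -0.04123; check Q = 0.1248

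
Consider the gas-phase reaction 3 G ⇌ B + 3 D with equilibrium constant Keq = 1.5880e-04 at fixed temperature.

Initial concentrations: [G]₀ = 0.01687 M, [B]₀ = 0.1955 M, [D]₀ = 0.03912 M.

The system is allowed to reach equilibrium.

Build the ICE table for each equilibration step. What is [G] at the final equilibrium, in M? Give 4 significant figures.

Q₀ = 2.438 vs Keq = 1.5880e-04 ⇒ Q>K, reverse
Step 1:
                  G         B         D
  I         0.01687    0.1955   0.03912
  C         0.03425  -0.01142  -0.03425
  E         0.05112    0.1841  0.004867
  solve Keq expr → x = -0.01142; check Q = 1.5880e-04

[G]_eq = 0.05112 M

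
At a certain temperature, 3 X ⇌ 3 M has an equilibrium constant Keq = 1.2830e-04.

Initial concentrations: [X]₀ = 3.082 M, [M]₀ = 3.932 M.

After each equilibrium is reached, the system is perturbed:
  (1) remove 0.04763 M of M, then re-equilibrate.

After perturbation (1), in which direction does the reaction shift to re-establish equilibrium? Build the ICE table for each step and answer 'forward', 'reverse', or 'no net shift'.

Direction: forward

Q₀ = 2.077 vs Keq = 1.2830e-04 ⇒ Q>K, reverse
Step 1:
                  X         M
  Initial     3.082     3.932
  Change      3.595    -3.595
  Equil       6.677    0.3368
  solve Keq expr → x = -1.198; check Q = 1.2830e-04
Then remove 0.04763 M of M.
Step 2:
                  X         M
  Initial     6.677    0.2891
  Change   -0.04534   0.04534
  Equil       6.632    0.3345
  solve Keq expr → x = 0.01511; check Q = 1.2830e-04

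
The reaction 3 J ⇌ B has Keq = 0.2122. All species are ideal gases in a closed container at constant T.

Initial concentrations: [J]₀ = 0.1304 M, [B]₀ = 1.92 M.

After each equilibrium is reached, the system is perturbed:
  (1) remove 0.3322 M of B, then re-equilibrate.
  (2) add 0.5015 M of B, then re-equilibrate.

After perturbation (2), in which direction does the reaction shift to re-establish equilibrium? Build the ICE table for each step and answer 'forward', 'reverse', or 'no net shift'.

Direction: reverse

Q₀ = 865.9 vs Keq = 0.2122 ⇒ Q>K, reverse
Step 1:
                    J           B
  I            0.1304        1.92
  C             1.721     -0.5736
  E             1.851       1.346
  solve Keq expr → x = -0.5736; check Q = 0.2122
Then remove 0.3322 M of B.
Step 2:
                    J           B
  I             1.851       1.014
  C           -0.1412     0.04706
  E              1.71       1.061
  solve Keq expr → x = 0.04706; check Q = 0.2122
Then add 0.5015 M of B.
Step 3:
                    J           B
  I              1.71       1.563
  C            0.2065    -0.06883
  E             1.917       1.494
  solve Keq expr → x = -0.06883; check Q = 0.2122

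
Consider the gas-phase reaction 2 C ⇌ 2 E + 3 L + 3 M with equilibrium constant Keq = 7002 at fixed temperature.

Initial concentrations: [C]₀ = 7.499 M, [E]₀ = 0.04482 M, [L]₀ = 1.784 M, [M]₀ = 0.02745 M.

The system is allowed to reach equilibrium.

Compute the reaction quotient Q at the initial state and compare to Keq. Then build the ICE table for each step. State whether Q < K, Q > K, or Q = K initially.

Q₀ = 4.1952e-09; Q < K (proceeds forward)

Q₀ = 4.1952e-09 vs Keq = 7002 ⇒ Q<K, forward
Step 1:
                    C           E           L           M
  Initial       7.499     0.04482       1.784     0.02745
  Change       -2.857       2.857       4.285       4.285
  Equil         4.642       2.901       6.069       4.312
  solve Keq expr → x = 1.428; check Q = 7002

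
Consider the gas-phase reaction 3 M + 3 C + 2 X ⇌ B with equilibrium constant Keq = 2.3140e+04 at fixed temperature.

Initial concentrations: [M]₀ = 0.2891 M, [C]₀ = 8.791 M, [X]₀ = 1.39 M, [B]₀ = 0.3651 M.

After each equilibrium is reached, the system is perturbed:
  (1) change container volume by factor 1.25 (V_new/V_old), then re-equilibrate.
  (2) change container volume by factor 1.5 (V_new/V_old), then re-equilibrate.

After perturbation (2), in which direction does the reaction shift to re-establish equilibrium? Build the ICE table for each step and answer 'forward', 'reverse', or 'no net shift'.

Direction: reverse

Q₀ = 0.01151 vs Keq = 2.3140e+04 ⇒ Q<K, forward
Step 1:
                    M           C           X           B
  init         0.2891       8.791        1.39      0.3651
  Δ           -0.2863     -0.2863     -0.1909     0.09543
  eq         0.002823       8.505       1.199      0.4605
  solve Keq expr → x = 0.09543; check Q = 2.3140e+04
Then change container volume by factor 1.25 (V_new/V_old).
Step 2:
                    M           C           X           B
  init       0.002258       6.804      0.9593      0.3684
  Δ          0.001538    0.001538    0.001025 -5.1251e-04
  eq         0.003796       6.805      0.9603      0.3679
  solve Keq expr → x = -5.1251e-04; check Q = 2.3140e+04
Then change container volume by factor 1.5 (V_new/V_old).
Step 3:
                    M           C           X           B
  init       0.002531       4.537      0.6402      0.2453
  Δ          0.003952    0.003952    0.002635   -0.001317
  eq         0.006483       4.541      0.6429       0.244
  solve Keq expr → x = -0.001317; check Q = 2.3140e+04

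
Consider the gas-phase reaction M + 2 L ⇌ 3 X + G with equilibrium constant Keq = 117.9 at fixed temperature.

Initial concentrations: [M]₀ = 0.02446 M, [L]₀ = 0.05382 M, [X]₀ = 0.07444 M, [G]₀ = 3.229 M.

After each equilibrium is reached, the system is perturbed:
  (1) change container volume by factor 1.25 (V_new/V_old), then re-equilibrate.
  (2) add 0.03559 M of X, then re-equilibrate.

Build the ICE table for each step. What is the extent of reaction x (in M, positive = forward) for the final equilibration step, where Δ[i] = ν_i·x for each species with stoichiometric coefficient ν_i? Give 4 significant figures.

x = -0.004095 M

Q₀ = 18.8 vs Keq = 117.9 ⇒ Q<K, forward
Step 1:
                    M           L           X           G
  init        0.02446     0.05382     0.07444       3.229
  Δ         -0.007585    -0.01517     0.02276    0.007585
  eq          0.01687     0.03865      0.0972       3.237
  solve Keq expr → x = 0.007585; check Q = 117.9
Then change container volume by factor 1.25 (V_new/V_old).
Step 2:
                    M           L           X           G
  init         0.0135     0.03092     0.07776       2.589
  Δ       -6.9084e-04   -0.001382    0.002073  6.9084e-04
  eq          0.01281     0.02954     0.07983        2.59
  solve Keq expr → x = 6.9084e-04; check Q = 117.9
Then add 0.03559 M of X.
Step 3:
                    M           L           X           G
  init        0.01281     0.02954      0.1154        2.59
  Δ          0.004095     0.00819    -0.01228   -0.004095
  eq           0.0169     0.03773      0.1031       2.586
  solve Keq expr → x = -0.004095; check Q = 117.9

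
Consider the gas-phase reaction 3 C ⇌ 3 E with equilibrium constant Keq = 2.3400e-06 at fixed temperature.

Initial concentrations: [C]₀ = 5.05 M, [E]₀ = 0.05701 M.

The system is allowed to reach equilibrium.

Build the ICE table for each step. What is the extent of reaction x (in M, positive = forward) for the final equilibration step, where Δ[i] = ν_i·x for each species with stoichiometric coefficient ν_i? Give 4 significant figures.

Q₀ = 1.4387e-06 vs Keq = 2.3400e-06 ⇒ Q<K, forward
Step 1:
                    C           E
  I              5.05     0.05701
  C         -0.009903    0.009903
  E              5.04     0.06691
  solve Keq expr → x = 0.003301; check Q = 2.3400e-06

x = 0.003301 M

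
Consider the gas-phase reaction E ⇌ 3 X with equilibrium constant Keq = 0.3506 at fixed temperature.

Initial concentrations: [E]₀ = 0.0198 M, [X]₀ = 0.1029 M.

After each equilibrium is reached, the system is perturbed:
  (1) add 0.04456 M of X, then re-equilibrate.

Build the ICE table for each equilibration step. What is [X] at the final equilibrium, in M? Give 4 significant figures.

Q₀ = 0.05503 vs Keq = 0.3506 ⇒ Q<K, forward
Step 1:
                    E           X
  Initial      0.0198      0.1029
  Change      -0.0121     0.03631
  Equil      0.007695      0.1392
  solve Keq expr → x = 0.0121; check Q = 0.3506
Then add 0.04456 M of X.
Step 2:
                    E           X
  Initial    0.007695      0.1838
  Change      0.00559    -0.01677
  Equil       0.01329       0.167
  solve Keq expr → x = -0.00559; check Q = 0.3506

[X]_eq = 0.167 M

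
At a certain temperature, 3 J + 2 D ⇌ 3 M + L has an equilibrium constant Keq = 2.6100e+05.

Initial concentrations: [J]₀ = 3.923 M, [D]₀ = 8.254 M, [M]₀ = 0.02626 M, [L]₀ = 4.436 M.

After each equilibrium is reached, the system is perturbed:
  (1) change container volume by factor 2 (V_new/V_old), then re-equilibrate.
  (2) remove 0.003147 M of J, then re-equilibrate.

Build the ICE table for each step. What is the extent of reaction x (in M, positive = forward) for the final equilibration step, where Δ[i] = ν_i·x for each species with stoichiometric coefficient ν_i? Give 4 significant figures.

Q₀ = 1.9530e-08 vs Keq = 2.6100e+05 ⇒ Q<K, forward
Step 1:
                  J         D         M         L
  I           3.923     8.254   0.02626     4.436
  C          -3.888    -2.592     3.888     1.296
  E         0.03451     5.662     3.915     5.732
  solve Keq expr → x = 1.296; check Q = 2.6100e+05
Then change container volume by factor 2 (V_new/V_old).
Step 2:
                  J         D         M         L
  I         0.01726     2.831     1.957     2.866
  C        0.004417  0.002945 -0.004417 -0.001472
  E         0.02167     2.834     1.953     2.865
  solve Keq expr → x = -0.001472; check Q = 2.6100e+05
Then remove 0.003147 M of J.
Step 3:
                  J         D         M         L
  I         0.01853     2.834     1.953     2.865
  C        0.003099  0.002066 -0.003099 -0.001033
  E         0.02163     2.836      1.95     2.864
  solve Keq expr → x = -0.001033; check Q = 2.6100e+05

x = -0.001033 M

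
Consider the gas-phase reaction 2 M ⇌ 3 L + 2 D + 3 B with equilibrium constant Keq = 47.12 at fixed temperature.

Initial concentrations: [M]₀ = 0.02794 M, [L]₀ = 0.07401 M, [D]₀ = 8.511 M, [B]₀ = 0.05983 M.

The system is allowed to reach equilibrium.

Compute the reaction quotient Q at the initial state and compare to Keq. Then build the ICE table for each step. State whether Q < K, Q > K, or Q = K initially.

Q₀ = 0.008056 vs Keq = 47.12 ⇒ Q<K, forward
Step 1:
                  M         L         D         B
  Initial   0.02794   0.07401     8.511   0.05983
  Change   -0.02644   0.03967   0.02644   0.03967
  Equil    0.001496    0.1137     8.537    0.0995
  solve Keq expr → x = 0.01322; check Q = 47.12

Q₀ = 0.008056; Q < K (proceeds forward)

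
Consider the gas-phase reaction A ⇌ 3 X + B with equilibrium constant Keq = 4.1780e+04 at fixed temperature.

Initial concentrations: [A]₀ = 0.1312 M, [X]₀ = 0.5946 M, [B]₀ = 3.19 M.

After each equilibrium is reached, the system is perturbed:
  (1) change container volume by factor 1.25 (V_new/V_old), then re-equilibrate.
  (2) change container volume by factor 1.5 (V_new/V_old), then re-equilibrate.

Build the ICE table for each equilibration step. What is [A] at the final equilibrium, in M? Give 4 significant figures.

[A]_eq = 6.2060e-06 M

Q₀ = 5.111 vs Keq = 4.1780e+04 ⇒ Q<K, forward
Step 1:
                    A           X           B
  init         0.1312      0.5946        3.19
  Δ           -0.1311      0.3934      0.1311
  eq       7.6656e-05       0.988       3.321
  solve Keq expr → x = 0.1311; check Q = 4.1780e+04
Then change container volume by factor 1.25 (V_new/V_old).
Step 2:
                    A           X           B
  init     6.1325e-05      0.7904       2.657
  Δ       -2.9916e-05  8.9747e-05  2.9916e-05
  eq       3.1409e-05      0.7905       2.657
  solve Keq expr → x = 2.9916e-05; check Q = 4.1780e+04
Then change container volume by factor 1.5 (V_new/V_old).
Step 3:
                    A           X           B
  init     2.0940e-05       0.527       1.771
  Δ       -1.4734e-05  4.4201e-05  1.4734e-05
  eq       6.2060e-06       0.527       1.771
  solve Keq expr → x = 1.4734e-05; check Q = 4.1780e+04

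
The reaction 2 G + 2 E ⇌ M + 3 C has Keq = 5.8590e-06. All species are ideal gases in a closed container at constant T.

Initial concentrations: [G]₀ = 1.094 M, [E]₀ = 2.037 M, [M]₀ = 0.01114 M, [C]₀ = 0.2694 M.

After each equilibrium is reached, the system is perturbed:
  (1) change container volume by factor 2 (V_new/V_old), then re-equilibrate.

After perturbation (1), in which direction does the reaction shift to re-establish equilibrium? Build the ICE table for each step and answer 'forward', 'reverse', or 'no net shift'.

Direction: no net shift

Q₀ = 4.3859e-05 vs Keq = 5.8590e-06 ⇒ Q>K, reverse
Step 1:
                  G         E         M         C
  I           1.094     2.037   0.01114    0.2694
  C         0.01799   0.01799 -0.008993  -0.02698
  E           1.112     2.055  0.002147    0.2424
  solve Keq expr → x = -0.008993; check Q = 5.8590e-06
Then change container volume by factor 2 (V_new/V_old).
Step 2:
                  G         E         M         C
  I           0.556     1.027  0.001074    0.1212
  C               0         0         0         0
  E           0.556     1.027  0.001074    0.1212
  solve Keq expr → x = 0; check Q = 5.8590e-06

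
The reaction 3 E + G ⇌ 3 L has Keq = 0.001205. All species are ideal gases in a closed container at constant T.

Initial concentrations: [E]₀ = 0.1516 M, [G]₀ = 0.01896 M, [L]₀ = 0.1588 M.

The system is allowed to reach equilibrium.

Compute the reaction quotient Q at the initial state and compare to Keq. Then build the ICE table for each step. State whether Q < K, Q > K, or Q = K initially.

Q₀ = 60.62; Q > K (proceeds reverse)

Q₀ = 60.62 vs Keq = 0.001205 ⇒ Q>K, reverse
Step 1:
                  E         G         L
  Initial    0.1516   0.01896    0.1588
  Change     0.1459   0.04863   -0.1459
  Equil      0.2975   0.06759    0.0129
  solve Keq expr → x = -0.04863; check Q = 0.001205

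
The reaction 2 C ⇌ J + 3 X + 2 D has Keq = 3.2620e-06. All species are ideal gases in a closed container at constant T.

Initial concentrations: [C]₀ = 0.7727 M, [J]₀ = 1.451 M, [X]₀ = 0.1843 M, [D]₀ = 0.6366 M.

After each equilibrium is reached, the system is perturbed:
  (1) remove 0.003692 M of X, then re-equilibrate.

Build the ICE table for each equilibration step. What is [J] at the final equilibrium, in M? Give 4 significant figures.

[J]_eq = 1.397 M

Q₀ = 0.006165 vs Keq = 3.2620e-06 ⇒ Q>K, reverse
Step 1:
                    C           J           X           D
  Initial      0.7727       1.451      0.1843      0.6366
  Change       0.1104    -0.05519     -0.1656     -0.1104
  Equil        0.8831       1.396     0.01874      0.5262
  solve Keq expr → x = -0.05519; check Q = 3.2620e-06
Then remove 0.003692 M of X.
Step 2:
                    C           J           X           D
  Initial      0.8831       1.396     0.01505      0.5262
  Change    -0.002397    0.001199    0.003596    0.002397
  Equil        0.8807       1.397     0.01864      0.5286
  solve Keq expr → x = 0.001199; check Q = 3.2620e-06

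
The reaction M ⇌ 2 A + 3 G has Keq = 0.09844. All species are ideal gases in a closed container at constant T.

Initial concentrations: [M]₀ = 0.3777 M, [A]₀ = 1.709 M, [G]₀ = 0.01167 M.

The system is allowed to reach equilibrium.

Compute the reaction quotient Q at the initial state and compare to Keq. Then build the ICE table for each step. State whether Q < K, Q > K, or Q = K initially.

Q₀ = 1.2290e-05 vs Keq = 0.09844 ⇒ Q<K, forward
Step 1:
                  M         A         G
  init       0.3777     1.709   0.01167
  Δ        -0.06563    0.1313    0.1969
  eq         0.3121      1.84    0.2086
  solve Keq expr → x = 0.06563; check Q = 0.09844

Q₀ = 1.2290e-05; Q < K (proceeds forward)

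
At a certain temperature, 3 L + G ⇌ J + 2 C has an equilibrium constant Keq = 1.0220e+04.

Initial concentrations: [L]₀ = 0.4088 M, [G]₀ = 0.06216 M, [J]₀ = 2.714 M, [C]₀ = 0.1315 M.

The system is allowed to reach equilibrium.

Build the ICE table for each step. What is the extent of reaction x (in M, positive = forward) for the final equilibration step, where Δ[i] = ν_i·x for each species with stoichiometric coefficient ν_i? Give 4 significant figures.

x = 0.06067 M

Q₀ = 11.05 vs Keq = 1.0220e+04 ⇒ Q<K, forward
Step 1:
                   L          G          J          C
  I           0.4088    0.06216      2.714     0.1315
  C           -0.182   -0.06067    0.06067     0.1213
  E           0.2268   0.001488      2.775     0.2528
  solve Keq expr → x = 0.06067; check Q = 1.0220e+04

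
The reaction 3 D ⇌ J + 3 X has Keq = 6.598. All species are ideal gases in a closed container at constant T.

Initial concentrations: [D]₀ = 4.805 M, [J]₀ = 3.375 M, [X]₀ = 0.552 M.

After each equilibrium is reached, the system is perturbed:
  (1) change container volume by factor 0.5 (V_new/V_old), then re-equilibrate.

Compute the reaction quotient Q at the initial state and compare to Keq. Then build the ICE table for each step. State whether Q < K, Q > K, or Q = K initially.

Q₀ = 0.005117 vs Keq = 6.598 ⇒ Q<K, forward
Step 1:
                   D          J          X
  I            4.805      3.375      0.552
  C           -2.333     0.7776      2.333
  E            2.472      4.153      2.885
  solve Keq expr → x = 0.7776; check Q = 6.598
Then change container volume by factor 0.5 (V_new/V_old).
Step 2:
                   D          J          X
  I            4.944      8.305       5.77
  C           0.5963    -0.1988    -0.5963
  E            5.541      8.106      5.173
  solve Keq expr → x = -0.1988; check Q = 6.598

Q₀ = 0.005117; Q < K (proceeds forward)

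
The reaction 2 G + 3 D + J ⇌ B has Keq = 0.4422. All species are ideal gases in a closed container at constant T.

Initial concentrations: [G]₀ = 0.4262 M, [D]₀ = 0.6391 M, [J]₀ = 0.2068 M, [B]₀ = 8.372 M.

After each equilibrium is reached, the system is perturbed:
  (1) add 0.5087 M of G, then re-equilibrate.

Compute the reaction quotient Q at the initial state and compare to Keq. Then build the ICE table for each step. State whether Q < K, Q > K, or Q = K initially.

Q₀ = 853.8 vs Keq = 0.4422 ⇒ Q>K, reverse
Step 1:
                  G         D         J         B
  init       0.4262    0.6391    0.2068     8.372
  Δ           1.056     1.584     0.528    -0.528
  eq          1.482     2.223    0.7348     7.844
  solve Keq expr → x = -0.528; check Q = 0.4422
Then add 0.5087 M of G.
Step 2:
                  G         D         J         B
  init        1.991     2.223    0.7348     7.844
  Δ         -0.1491   -0.2236  -0.07454   0.07454
  eq          1.842         2    0.6603     7.919
  solve Keq expr → x = 0.07454; check Q = 0.4422

Q₀ = 853.8; Q > K (proceeds reverse)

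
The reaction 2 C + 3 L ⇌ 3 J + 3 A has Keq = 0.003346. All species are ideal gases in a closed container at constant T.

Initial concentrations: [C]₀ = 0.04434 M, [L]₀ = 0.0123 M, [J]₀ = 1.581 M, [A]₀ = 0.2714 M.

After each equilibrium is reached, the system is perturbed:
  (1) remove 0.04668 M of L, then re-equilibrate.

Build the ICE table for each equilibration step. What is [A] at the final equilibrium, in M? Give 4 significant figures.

Q₀ = 2.1593e+07 vs Keq = 0.003346 ⇒ Q>K, reverse
Step 1:
                   C          L          J          A
  Initial    0.04434     0.0123      1.581     0.2714
  Change      0.1735     0.2602    -0.2602    -0.2602
  Equil       0.2178     0.2725      1.321    0.01117
  solve Keq expr → x = -0.08674; check Q = 0.003346
Then remove 0.04668 M of L.
Step 2:
                   C          L          J          A
  Initial     0.2178     0.2258      1.321    0.01117
  Change    0.001196   0.001793  -0.001793  -0.001793
  Equil        0.219     0.2276      1.319   0.009379
  solve Keq expr → x = -5.9779e-04; check Q = 0.003346

[A]_eq = 0.009379 M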